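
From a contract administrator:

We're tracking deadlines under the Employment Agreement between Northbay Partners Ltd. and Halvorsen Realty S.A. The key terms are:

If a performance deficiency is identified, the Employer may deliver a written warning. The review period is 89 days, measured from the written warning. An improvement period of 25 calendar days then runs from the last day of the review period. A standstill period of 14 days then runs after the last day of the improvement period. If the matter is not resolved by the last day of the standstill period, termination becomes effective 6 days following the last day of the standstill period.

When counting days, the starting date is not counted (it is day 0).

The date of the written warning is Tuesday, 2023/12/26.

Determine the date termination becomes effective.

The last day of the review period: 2023/12/26 + 89 days = 2024/03/24.
The last day of the improvement period: 2024/03/24 + 25 days = 2024/04/18.
The last day of the standstill period: 14 calendar days after 2024/04/18 is 2024/05/02.
Adding 6 calendar days to 2024/05/02 gives 2024/05/08, which is the date termination becomes effective.

2024/05/08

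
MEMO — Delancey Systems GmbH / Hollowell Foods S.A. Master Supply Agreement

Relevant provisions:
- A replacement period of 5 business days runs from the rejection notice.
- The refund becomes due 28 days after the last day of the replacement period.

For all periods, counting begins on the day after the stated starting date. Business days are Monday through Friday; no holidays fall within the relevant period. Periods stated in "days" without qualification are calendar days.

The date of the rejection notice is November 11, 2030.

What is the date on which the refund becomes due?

The last day of the replacement period: counting 5 business days from Monday, November 11, 2030 (Nov 12, Nov 13, Nov 14, Nov 15, Nov 18, skipping weekends) reaches Monday, November 18, 2030.
The date on which the refund becomes due: 28 calendar days after November 18, 2030 is December 16, 2030.

December 16, 2030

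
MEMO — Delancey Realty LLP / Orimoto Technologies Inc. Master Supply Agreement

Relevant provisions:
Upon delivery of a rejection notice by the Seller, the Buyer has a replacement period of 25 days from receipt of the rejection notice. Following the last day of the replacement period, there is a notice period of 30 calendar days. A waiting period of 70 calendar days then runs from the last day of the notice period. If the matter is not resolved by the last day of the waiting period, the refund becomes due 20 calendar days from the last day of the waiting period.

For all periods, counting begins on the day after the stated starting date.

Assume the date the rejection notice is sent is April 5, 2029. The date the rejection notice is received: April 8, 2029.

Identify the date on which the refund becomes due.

August 31, 2029

Adding 25 calendar days to April 8, 2029 gives May 3, 2029, which is the last day of the replacement period.
Adding 30 calendar days to May 3, 2029 gives June 2, 2029, which is the last day of the notice period.
Adding 70 calendar days to June 2, 2029 gives August 11, 2029, which is the last day of the waiting period.
Adding 20 calendar days to August 11, 2029 gives August 31, 2029, which is the date on which the refund becomes due.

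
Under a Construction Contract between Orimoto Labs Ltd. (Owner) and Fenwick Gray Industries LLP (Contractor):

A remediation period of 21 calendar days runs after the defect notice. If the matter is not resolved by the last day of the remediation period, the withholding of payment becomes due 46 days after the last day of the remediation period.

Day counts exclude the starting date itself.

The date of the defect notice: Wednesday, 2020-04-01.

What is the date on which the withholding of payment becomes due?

2020-06-07

The last day of the remediation period: 2020-04-01 + 21 days = 2020-04-22.
The date on which the withholding of payment becomes due: 2020-04-22 + 46 days = 2020-06-07.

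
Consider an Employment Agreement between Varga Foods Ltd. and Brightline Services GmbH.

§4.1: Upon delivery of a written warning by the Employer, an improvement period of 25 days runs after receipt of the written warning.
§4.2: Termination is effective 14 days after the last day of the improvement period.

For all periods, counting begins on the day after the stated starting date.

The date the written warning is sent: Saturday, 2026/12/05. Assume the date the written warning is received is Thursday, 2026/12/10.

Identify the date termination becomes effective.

2027/01/18

The last day of the improvement period: 2026/12/10 + 25 days = 2027/01/04.
The date termination becomes effective: 14 calendar days after 2027/01/04 is 2027/01/18.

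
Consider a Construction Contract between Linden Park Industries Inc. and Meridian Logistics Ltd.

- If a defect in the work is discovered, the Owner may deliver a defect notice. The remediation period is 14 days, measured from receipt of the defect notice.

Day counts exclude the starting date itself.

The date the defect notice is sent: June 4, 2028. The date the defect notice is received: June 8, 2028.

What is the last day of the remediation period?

June 22, 2028

Adding 14 calendar days to June 8, 2028 gives June 22, 2028, which is the last day of the remediation period.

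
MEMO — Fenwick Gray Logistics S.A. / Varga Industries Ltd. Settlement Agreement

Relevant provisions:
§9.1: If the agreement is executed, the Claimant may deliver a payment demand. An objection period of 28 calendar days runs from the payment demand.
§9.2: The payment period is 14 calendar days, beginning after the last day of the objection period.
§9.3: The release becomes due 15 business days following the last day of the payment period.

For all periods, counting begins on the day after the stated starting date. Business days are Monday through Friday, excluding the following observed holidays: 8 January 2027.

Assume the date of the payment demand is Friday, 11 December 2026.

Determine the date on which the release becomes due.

The last day of the objection period: 11 December 2026 + 28 days = 8 January 2027.
The last day of the payment period: 8 January 2027 + 14 days = 22 January 2027.
The date on which the release becomes due: 15 business days after Friday, 22 January 2027, skipping weekends — Jan 25, Jan 26, Jan 27, Jan 28, …, Feb 10, Feb 11, Feb 12 — lands on Friday, 12 February 2027.

12 February 2027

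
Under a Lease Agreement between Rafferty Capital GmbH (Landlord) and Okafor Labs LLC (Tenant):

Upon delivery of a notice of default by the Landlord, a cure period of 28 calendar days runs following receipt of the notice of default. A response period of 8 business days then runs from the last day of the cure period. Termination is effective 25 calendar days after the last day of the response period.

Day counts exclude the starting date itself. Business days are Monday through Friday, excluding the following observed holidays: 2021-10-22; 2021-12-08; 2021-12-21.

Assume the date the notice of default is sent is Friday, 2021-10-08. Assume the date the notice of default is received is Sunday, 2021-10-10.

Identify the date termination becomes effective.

2021-12-12

Adding 28 calendar days to 2021-10-10 gives 2021-11-07, which is the last day of the cure period.
From Sunday, 2021-11-07, 8 business days (Nov 8, Nov 9, Nov 10, Nov 11, Nov 12, Nov 15, Nov 16, Nov 17, skipping weekends) brings us to Wednesday, 2021-11-17, which is the last day of the response period.
The date termination becomes effective: 25 calendar days after 2021-11-17 is 2021-12-12.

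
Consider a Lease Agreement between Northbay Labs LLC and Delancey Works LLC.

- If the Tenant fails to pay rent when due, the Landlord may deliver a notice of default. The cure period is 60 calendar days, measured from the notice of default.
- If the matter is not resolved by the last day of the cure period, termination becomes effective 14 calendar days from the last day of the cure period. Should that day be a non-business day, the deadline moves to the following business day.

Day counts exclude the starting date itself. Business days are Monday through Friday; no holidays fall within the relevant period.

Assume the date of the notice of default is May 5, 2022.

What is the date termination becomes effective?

July 18, 2022

The last day of the cure period: 60 calendar days after May 5, 2022 is July 4, 2022.
The date termination becomes effective: 14 calendar days after July 4, 2022 is July 18, 2022. July 18, 2022 is a Monday, so no roll-forward applies.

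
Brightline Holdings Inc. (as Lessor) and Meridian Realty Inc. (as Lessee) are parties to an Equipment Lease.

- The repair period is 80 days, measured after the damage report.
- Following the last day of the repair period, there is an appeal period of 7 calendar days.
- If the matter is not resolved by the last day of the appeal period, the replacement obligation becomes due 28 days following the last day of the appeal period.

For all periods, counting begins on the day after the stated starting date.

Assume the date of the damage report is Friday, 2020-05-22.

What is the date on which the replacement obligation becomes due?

2020-09-14

The last day of the repair period: 80 calendar days after 2020-05-22 is 2020-08-10.
The last day of the appeal period: 7 calendar days after 2020-08-10 is 2020-08-17.
Adding 28 calendar days to 2020-08-17 gives 2020-09-14, which is the date on which the replacement obligation becomes due.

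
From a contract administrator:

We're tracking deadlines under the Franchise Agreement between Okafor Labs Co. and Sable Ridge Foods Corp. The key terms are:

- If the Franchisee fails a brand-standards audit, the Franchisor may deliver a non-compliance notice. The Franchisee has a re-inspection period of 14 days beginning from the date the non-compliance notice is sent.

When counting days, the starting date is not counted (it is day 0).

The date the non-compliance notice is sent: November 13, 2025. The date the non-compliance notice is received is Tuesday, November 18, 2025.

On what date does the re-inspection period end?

November 27, 2025

Adding 14 calendar days to November 13, 2025 gives November 27, 2025, which is the last day of the re-inspection period.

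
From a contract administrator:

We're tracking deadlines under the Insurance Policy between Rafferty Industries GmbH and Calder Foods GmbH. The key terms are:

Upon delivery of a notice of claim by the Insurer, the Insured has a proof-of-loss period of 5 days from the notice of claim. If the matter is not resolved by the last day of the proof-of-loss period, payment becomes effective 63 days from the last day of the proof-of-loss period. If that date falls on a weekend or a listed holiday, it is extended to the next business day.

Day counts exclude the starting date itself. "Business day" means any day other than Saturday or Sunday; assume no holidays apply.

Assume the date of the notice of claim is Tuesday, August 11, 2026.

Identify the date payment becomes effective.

October 19, 2026

The last day of the proof-of-loss period: August 11, 2026 + 5 days = August 16, 2026.
Adding 63 calendar days to August 16, 2026 gives October 18, 2026, which is the date payment becomes effective. That falls on a Sunday, so it rolls to the next business day, Monday, October 19, 2026.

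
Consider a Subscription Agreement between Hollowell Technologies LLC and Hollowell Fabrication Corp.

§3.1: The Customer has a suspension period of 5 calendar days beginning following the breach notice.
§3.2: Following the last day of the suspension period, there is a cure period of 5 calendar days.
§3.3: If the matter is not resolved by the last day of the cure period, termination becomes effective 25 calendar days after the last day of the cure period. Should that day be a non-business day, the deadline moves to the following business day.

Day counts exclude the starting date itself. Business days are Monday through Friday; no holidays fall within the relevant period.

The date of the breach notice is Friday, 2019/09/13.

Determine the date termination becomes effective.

Adding 5 calendar days to 2019/09/13 gives 2019/09/18, which is the last day of the suspension period.
The last day of the cure period: 5 calendar days after 2019/09/18 is 2019/09/23.
The date termination becomes effective: 2019/09/23 + 25 days = 2019/10/18. 2019/10/18 is a Friday, so no roll-forward applies.

2019/10/18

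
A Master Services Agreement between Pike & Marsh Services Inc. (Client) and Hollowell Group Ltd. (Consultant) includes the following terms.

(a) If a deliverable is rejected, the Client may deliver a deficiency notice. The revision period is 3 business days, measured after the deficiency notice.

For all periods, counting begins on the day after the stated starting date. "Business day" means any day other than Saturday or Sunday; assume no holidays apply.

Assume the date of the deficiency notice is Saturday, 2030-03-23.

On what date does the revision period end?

2030-03-27

The last day of the revision period: 3 business days after Saturday, 2030-03-23, skipping weekends — Mar 25, Mar 26, Mar 27 — lands on Wednesday, 2030-03-27.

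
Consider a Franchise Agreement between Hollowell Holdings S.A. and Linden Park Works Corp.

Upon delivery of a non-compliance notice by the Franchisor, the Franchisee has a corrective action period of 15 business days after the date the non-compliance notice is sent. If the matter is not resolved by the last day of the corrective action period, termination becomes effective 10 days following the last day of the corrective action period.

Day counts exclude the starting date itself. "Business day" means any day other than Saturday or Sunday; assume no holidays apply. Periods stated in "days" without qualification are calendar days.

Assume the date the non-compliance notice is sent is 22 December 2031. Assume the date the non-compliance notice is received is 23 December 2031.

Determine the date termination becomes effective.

The last day of the corrective action period: counting 15 business days from Monday, 22 December 2031 (Dec 23, Dec 24, Dec 25, Dec 26, …, Jan 8, Jan 9, Jan 12, skipping weekends) reaches Monday, 12 January 2032.
Adding 10 calendar days to 12 January 2032 gives 22 January 2032, which is the date termination becomes effective.

22 January 2032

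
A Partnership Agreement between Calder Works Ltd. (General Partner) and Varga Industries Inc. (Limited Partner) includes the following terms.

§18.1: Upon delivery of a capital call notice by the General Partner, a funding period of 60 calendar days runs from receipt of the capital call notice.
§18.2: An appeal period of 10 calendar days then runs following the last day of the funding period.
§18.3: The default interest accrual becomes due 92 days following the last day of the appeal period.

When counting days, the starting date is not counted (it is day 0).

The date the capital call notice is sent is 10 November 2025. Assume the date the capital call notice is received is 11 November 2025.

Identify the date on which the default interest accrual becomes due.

22 April 2026

The last day of the funding period: 60 calendar days after 11 November 2025 is 10 January 2026.
The last day of the appeal period: 10 January 2026 + 10 days = 20 January 2026.
Adding 92 calendar days to 20 January 2026 gives 22 April 2026, which is the date on which the default interest accrual becomes due.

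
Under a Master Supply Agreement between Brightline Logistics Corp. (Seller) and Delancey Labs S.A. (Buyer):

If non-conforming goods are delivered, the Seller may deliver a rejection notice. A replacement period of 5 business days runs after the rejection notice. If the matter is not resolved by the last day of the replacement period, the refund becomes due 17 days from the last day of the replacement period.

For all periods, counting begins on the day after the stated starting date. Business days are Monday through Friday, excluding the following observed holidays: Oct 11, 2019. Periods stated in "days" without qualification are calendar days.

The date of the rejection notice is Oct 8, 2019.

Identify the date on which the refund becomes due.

The last day of the replacement period: counting 5 business days from Tuesday, Oct 8, 2019 (Oct 9, Oct 10, Oct 14, Oct 15, Oct 16, skipping weekends and the listed holiday on Oct 11) reaches Wednesday, Oct 16, 2019.
Adding 17 calendar days to Oct 16, 2019 gives Nov 2, 2019, which is the date on which the refund becomes due.

Nov 2, 2019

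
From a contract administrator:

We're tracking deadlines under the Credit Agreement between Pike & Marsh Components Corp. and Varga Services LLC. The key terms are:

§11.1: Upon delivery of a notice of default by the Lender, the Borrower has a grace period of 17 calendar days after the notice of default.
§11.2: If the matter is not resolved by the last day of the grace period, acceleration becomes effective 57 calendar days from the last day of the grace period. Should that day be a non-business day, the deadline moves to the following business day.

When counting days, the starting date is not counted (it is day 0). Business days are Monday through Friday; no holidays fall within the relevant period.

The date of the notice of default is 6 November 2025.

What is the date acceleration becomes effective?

Adding 17 calendar days to 6 November 2025 gives 23 November 2025, which is the last day of the grace period.
Adding 57 calendar days to 23 November 2025 gives 19 January 2026, which is the date acceleration becomes effective. 19 January 2026 is a Monday, so no roll-forward applies.

19 January 2026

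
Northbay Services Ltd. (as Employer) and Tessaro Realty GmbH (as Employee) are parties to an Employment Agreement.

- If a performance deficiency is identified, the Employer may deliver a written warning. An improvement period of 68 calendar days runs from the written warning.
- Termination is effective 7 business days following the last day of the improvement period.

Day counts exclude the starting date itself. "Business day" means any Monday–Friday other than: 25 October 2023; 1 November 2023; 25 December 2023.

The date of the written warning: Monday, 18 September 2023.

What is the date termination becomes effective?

5 December 2023

The last day of the improvement period: 18 September 2023 + 68 days = 25 November 2023.
The date termination becomes effective: counting 7 business days from Saturday, 25 November 2023 (Nov 27, Nov 28, Nov 29, Nov 30, Dec 1, Dec 4, Dec 5, skipping weekends) reaches Tuesday, 5 December 2023.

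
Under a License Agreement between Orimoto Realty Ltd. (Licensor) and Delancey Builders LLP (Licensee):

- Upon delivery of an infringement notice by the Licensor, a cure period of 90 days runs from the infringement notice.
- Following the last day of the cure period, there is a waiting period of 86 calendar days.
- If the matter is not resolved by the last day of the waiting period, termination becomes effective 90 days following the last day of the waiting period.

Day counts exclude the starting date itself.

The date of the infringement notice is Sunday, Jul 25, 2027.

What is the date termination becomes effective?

Adding 90 calendar days to Jul 25, 2027 gives Oct 23, 2027, which is the last day of the cure period.
Adding 86 calendar days to Oct 23, 2027 gives Jan 17, 2028, which is the last day of the waiting period.
Adding 90 calendar days to Jan 17, 2028 gives Apr 16, 2028, which is the date termination becomes effective.

Apr 16, 2028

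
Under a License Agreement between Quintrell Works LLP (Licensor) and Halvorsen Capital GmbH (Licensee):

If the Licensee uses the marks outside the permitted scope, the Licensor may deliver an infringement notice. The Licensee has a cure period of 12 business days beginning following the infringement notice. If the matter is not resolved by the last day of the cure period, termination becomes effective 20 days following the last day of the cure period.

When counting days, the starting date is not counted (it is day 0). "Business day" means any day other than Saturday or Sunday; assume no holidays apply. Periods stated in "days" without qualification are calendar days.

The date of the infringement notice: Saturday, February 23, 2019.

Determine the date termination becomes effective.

April 1, 2019

From Saturday, February 23, 2019, 12 business days (Feb 25, Feb 26, Feb 27, Feb 28, …, Mar 8, Mar 11, Mar 12, skipping weekends) brings us to Tuesday, March 12, 2019, which is the last day of the cure period.
Adding 20 calendar days to March 12, 2019 gives April 1, 2019, which is the date termination becomes effective.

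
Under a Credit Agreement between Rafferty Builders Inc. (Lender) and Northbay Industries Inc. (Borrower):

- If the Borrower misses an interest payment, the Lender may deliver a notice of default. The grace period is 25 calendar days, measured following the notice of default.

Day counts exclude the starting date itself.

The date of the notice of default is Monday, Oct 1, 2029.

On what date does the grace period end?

Oct 26, 2029

The last day of the grace period: Oct 1, 2029 + 25 days = Oct 26, 2029.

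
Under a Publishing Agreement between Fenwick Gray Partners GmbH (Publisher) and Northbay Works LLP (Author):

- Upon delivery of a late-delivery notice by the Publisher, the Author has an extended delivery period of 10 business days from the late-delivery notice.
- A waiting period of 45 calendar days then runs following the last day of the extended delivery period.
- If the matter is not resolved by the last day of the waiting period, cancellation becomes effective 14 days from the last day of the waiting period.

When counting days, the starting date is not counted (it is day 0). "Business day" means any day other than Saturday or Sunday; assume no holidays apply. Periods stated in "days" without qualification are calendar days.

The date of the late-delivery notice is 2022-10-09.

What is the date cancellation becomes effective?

2022-12-19

From Sunday, 2022-10-09, 10 business days (Oct 10, Oct 11, Oct 12, Oct 13, Oct 14, Oct 17, Oct 18, Oct 19, Oct 20, Oct 21, skipping weekends) brings us to Friday, 2022-10-21, which is the last day of the extended delivery period.
The last day of the waiting period: 45 calendar days after 2022-10-21 is 2022-12-05.
The date cancellation becomes effective: 14 calendar days after 2022-12-05 is 2022-12-19.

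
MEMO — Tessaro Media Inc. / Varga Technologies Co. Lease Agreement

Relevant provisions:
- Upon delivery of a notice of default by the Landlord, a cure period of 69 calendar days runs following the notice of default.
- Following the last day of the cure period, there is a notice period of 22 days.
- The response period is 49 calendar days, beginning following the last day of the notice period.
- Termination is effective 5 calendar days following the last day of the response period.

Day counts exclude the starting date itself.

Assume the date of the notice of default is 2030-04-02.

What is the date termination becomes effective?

2030-08-25

The last day of the cure period: 69 calendar days after 2030-04-02 is 2030-06-10.
Adding 22 calendar days to 2030-06-10 gives 2030-07-02, which is the last day of the notice period.
The last day of the response period: 49 calendar days after 2030-07-02 is 2030-08-20.
The date termination becomes effective: 2030-08-20 + 5 days = 2030-08-25.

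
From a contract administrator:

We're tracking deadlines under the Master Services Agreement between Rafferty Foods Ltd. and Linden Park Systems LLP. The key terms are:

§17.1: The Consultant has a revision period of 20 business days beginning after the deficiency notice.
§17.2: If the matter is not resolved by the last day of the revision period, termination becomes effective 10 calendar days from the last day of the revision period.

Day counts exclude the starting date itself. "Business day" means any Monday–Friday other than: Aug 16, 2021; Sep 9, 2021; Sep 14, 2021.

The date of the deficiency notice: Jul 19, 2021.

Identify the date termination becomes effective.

Aug 27, 2021

From Monday, Jul 19, 2021, 20 business days (Jul 20, Jul 21, Jul 22, Jul 23, …, Aug 12, Aug 13, Aug 17, skipping weekends and the listed holiday on Aug 16) brings us to Tuesday, Aug 17, 2021, which is the last day of the revision period.
Adding 10 calendar days to Aug 17, 2021 gives Aug 27, 2021, which is the date termination becomes effective.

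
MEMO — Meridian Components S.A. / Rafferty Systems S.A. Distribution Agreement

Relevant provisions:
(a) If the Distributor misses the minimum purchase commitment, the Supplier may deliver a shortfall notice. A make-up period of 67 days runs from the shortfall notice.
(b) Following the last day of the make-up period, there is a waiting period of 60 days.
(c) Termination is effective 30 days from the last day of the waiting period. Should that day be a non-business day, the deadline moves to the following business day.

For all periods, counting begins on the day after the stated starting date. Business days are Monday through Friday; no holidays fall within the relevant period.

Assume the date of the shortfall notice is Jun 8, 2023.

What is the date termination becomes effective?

Nov 13, 2023

The last day of the make-up period: 67 calendar days after Jun 8, 2023 is Aug 14, 2023.
The last day of the waiting period: Aug 14, 2023 + 60 days = Oct 13, 2023.
Adding 30 calendar days to Oct 13, 2023 gives Nov 12, 2023, which is the date termination becomes effective. That falls on a Sunday, so it rolls to the next business day, Monday, Nov 13, 2023.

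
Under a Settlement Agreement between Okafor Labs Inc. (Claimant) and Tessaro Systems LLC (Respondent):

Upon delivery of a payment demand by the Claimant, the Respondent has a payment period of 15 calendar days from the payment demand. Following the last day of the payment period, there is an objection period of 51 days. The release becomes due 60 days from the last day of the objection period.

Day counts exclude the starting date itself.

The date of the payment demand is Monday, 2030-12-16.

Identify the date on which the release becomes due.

The last day of the payment period: 2030-12-16 + 15 days = 2030-12-31.
The last day of the objection period: 51 calendar days after 2030-12-31 is 2031-02-20.
Adding 60 calendar days to 2031-02-20 gives 2031-04-21, which is the date on which the release becomes due.

2031-04-21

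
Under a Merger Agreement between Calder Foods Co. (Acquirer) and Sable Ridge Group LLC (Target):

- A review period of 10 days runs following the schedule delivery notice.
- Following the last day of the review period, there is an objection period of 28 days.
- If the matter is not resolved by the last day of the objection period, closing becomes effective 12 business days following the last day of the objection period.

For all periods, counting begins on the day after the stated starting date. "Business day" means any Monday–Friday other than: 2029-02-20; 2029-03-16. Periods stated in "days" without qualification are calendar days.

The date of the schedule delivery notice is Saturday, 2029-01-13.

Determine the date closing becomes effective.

2029-03-08

The last day of the review period: 2029-01-13 + 10 days = 2029-01-23.
The last day of the objection period: 28 calendar days after 2029-01-23 is 2029-02-20.
The date closing becomes effective: 12 business days after Tuesday, 2029-02-20, skipping weekends — Feb 21, Feb 22, Feb 23, Feb 26, …, Mar 6, Mar 7, Mar 8 — lands on Thursday, 2029-03-08.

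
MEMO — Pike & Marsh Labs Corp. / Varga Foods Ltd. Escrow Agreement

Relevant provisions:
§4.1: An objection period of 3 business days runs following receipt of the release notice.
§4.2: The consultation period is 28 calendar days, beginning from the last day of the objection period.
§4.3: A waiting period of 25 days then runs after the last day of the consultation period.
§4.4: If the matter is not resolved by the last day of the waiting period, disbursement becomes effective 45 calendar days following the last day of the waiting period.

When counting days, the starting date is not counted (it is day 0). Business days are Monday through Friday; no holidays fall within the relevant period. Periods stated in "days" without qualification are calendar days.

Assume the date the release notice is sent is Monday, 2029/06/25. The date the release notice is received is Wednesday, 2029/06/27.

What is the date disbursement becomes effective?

2029/10/08

The last day of the objection period: 3 business days after Wednesday, 2029/06/27, skipping weekends — Jun 28, Jun 29, Jul 2 — lands on Monday, 2029/07/02.
Adding 28 calendar days to 2029/07/02 gives 2029/07/30, which is the last day of the consultation period.
The last day of the waiting period: 2029/07/30 + 25 days = 2029/08/24.
Adding 45 calendar days to 2029/08/24 gives 2029/10/08, which is the date disbursement becomes effective.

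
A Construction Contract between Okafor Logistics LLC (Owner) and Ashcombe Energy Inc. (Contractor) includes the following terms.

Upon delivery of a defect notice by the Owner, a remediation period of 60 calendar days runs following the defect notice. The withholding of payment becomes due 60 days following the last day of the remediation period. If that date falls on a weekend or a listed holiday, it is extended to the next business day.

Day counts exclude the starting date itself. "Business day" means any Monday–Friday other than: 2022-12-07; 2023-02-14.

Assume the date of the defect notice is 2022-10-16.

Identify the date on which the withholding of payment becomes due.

The last day of the remediation period: 2022-10-16 + 60 days = 2022-12-15.
Adding 60 calendar days to 2022-12-15 gives 2023-02-13, which is the date on which the withholding of payment becomes due. 2023-02-13 is a Monday and is not a listed holiday, so no roll-forward applies.

2023-02-13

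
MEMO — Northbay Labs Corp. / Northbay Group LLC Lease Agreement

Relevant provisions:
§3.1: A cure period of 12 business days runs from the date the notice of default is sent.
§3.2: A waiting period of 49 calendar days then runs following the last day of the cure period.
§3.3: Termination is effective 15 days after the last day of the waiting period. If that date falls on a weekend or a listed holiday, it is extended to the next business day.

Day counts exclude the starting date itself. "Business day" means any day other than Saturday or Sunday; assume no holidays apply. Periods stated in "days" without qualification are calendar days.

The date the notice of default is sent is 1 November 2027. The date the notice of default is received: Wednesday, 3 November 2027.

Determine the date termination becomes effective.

The last day of the cure period: 12 business days after Monday, 1 November 2027, skipping weekends — Nov 2, Nov 3, Nov 4, Nov 5, …, Nov 15, Nov 16, Nov 17 — lands on Wednesday, 17 November 2027.
The last day of the waiting period: 17 November 2027 + 49 days = 5 January 2028.
The date termination becomes effective: 5 January 2028 + 15 days = 20 January 2028. 20 January 2028 is a Thursday, so no roll-forward applies.

20 January 2028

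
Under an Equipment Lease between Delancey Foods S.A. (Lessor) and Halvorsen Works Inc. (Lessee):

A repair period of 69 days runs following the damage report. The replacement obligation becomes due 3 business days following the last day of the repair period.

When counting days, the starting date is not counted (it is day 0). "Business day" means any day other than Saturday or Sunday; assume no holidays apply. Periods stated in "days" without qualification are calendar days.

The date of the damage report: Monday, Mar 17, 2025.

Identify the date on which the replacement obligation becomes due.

May 28, 2025

The last day of the repair period: Mar 17, 2025 + 69 days = May 25, 2025.
The date on which the replacement obligation becomes due: 3 business days after Sunday, May 25, 2025, skipping weekends — May 26, May 27, May 28 — lands on Wednesday, May 28, 2025.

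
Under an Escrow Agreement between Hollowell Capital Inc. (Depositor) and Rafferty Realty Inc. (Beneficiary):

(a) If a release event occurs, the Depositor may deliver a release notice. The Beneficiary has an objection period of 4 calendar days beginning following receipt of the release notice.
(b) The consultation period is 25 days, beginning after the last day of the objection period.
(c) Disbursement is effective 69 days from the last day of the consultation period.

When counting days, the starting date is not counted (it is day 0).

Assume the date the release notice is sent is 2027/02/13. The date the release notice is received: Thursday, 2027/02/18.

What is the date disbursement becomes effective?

2027/05/27

The last day of the objection period: 4 calendar days after 2027/02/18 is 2027/02/22.
Adding 25 calendar days to 2027/02/22 gives 2027/03/19, which is the last day of the consultation period.
The date disbursement becomes effective: 69 calendar days after 2027/03/19 is 2027/05/27.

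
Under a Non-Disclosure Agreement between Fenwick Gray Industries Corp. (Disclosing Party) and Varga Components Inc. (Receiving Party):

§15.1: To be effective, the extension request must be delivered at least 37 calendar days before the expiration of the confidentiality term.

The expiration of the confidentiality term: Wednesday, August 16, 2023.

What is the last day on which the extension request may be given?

July 10, 2023

Counting back 37 calendar days from August 16, 2023 gives July 10, 2023.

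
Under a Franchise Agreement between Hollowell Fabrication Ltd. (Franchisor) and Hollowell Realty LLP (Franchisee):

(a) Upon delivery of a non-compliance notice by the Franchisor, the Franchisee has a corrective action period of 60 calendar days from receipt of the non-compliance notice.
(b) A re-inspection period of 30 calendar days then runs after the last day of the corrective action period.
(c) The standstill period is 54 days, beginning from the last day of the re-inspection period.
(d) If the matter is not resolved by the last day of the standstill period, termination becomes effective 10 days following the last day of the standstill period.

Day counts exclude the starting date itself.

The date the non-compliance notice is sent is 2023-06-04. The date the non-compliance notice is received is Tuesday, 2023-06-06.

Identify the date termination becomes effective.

2023-11-07

The last day of the corrective action period: 60 calendar days after 2023-06-06 is 2023-08-05.
The last day of the re-inspection period: 30 calendar days after 2023-08-05 is 2023-09-04.
The last day of the standstill period: 2023-09-04 + 54 days = 2023-10-28.
The date termination becomes effective: 10 calendar days after 2023-10-28 is 2023-11-07.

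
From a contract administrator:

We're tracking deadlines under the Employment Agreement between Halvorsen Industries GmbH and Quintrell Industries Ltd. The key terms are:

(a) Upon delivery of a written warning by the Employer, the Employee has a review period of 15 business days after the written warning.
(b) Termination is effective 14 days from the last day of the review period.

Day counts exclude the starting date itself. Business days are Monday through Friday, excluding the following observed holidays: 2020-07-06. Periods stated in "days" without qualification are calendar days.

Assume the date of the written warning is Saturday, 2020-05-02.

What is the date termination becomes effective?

From Saturday, 2020-05-02, 15 business days (May 4, May 5, May 6, May 7, …, May 20, May 21, May 22, skipping weekends) brings us to Friday, 2020-05-22, which is the last day of the review period.
The date termination becomes effective: 14 calendar days after 2020-05-22 is 2020-06-05.

2020-06-05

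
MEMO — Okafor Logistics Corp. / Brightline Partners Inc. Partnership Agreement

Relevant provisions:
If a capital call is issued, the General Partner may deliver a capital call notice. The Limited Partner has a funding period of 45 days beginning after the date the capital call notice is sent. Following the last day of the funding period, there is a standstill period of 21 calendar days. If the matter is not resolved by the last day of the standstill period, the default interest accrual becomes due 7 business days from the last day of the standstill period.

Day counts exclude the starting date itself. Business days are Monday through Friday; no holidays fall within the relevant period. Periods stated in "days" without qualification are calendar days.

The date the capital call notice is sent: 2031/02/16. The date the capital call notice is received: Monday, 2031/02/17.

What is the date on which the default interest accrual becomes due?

2031/05/02

The last day of the funding period: 2031/02/16 + 45 days = 2031/04/02.
Adding 21 calendar days to 2031/04/02 gives 2031/04/23, which is the last day of the standstill period.
From Wednesday, 2031/04/23, 7 business days (Apr 24, Apr 25, Apr 28, Apr 29, Apr 30, May 1, May 2, skipping weekends) brings us to Friday, 2031/05/02, which is the date on which the default interest accrual becomes due.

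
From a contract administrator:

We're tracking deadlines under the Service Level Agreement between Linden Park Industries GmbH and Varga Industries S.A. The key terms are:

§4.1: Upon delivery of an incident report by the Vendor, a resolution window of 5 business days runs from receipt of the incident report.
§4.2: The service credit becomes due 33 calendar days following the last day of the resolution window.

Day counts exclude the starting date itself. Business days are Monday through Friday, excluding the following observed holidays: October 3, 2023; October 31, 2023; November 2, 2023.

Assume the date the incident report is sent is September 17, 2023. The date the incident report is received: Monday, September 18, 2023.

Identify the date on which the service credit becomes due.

October 28, 2023

The last day of the resolution window: counting 5 business days from Monday, September 18, 2023 (Sep 19, Sep 20, Sep 21, Sep 22, Sep 25, skipping weekends) reaches Monday, September 25, 2023.
The date on which the service credit becomes due: 33 calendar days after September 25, 2023 is October 28, 2023.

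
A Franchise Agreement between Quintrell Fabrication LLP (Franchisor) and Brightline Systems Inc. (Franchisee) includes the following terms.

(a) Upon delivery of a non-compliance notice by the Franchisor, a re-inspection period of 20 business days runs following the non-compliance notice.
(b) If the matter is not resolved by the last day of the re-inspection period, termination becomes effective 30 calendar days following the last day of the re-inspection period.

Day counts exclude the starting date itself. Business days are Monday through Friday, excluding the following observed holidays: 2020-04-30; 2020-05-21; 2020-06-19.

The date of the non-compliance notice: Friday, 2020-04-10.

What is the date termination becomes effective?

2020-06-10

From Friday, 2020-04-10, 20 business days (Apr 13, Apr 14, Apr 15, Apr 16, …, May 7, May 8, May 11, skipping weekends and the listed holiday on Apr 30) brings us to Monday, 2020-05-11, which is the last day of the re-inspection period.
The date termination becomes effective: 2020-05-11 + 30 days = 2020-06-10.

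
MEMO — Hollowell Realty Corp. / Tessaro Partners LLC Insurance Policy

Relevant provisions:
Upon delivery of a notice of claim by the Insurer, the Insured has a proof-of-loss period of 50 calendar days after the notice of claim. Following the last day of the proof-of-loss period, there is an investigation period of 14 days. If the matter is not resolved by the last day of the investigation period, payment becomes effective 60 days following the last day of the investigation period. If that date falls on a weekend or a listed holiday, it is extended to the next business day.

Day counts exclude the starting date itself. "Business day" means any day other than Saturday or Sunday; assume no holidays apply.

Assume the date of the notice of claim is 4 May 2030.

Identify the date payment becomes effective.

Adding 50 calendar days to 4 May 2030 gives 23 June 2030, which is the last day of the proof-of-loss period.
The last day of the investigation period: 23 June 2030 + 14 days = 7 July 2030.
Adding 60 calendar days to 7 July 2030 gives 5 September 2030, which is the date payment becomes effective. 5 September 2030 is a Thursday, so no roll-forward applies.

5 September 2030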